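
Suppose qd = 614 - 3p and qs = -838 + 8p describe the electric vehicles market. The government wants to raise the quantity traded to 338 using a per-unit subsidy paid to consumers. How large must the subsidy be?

Required subsidy s = 55 per unit

At q = 338, invert demand for the buyer price: pb = (614 − 338)/3 = 92; invert supply for the seller price: ps = (338 − (-838))/8 = 147.
The subsidy must fill the gap: s = ps − pb = 147 − 92 = 55.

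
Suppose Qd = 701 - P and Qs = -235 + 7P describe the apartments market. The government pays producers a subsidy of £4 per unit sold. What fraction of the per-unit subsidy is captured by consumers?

Consumer share = 0.875

Pre-subsidy: 701 - P = -235 + 7P gives P* = 117, Q* = 584.
With the subsidy, sellers receive Ps = Pb + 4 for each unit, where Pb is the price buyers pay.
Supply in terms of Pb becomes Qs = -235 + 7(Pb + 4) = -207 + 7Pb. Setting this equal to demand: 701 - Pb = -207 + 7Pb, so Pb = 113.5.
Sellers receive Ps = 113.5 + 4 = 117.5; Q' = 701 − 1·113.5 = 587.5.
Buyers' price falls by P* − Pb = 117 − 113.5 = 3.5; sellers' price rises by Ps − P* = 117.5 − 117 = 0.5.
So consumers capture 3.5/4 = 0.875 of each unit of subsidy.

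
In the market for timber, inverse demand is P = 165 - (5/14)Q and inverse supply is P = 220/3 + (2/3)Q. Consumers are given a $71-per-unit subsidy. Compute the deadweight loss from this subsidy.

Deadweight loss = 105861/43

Pre-subsidy: 165 - (5/14)Q = 220/3 + (2/3)Q gives Q* = 3850/43 and P* = 5720/43.
With the rebate, buyers effectively pay Pb = Ps − 71, where Ps is the price sellers receive.
On the curves, Pb = 165 - (5/14)Q and Ps = 220/3 + (2/3)Q; the wedge Ps − Pb = 71 gives 220/3 + (2/3)Q − (165 - (5/14)Q) = 71, so Q' = 6832/43.
Then Pb = 165 − (5/14)·(6832/43) = 4655/43 and Ps = 220/3 + (2/3)·(6832/43) = 7708/43.
The subsidy expands output by 6832/43 − 3850/43 = 2982/43 past the efficient level; on those units the gap between marginal cost and willingness to pay runs from 0 up to 71.
DWL = ½ × 71 × 2982/43 = 105861/43.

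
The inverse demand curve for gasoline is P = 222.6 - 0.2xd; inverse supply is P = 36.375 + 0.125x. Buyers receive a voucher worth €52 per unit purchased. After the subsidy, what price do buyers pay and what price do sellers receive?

Buyers pay €76; sellers receive €128

Pre-subsidy: 222.6 - 0.2x = 36.375 + 0.125x gives x* = 573 and P* = 108.
With the rebate, buyers effectively pay Pb = Ps − 52, where Ps is the price sellers receive.
On the curves, Pb = 222.6 - 0.2x and Ps = 36.375 + 0.125x; the wedge Ps − Pb = 52 gives 36.375 + 0.125x − (222.6 - 0.2x) = 52, so x' = 733.
Then Pb = 222.6 − 0.2·733 = 76 and Ps = 36.375 + 0.125·733 = 128.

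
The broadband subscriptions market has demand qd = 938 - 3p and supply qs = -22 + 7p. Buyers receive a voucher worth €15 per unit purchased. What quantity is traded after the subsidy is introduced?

Pre-subsidy: 938 - 3p = -22 + 7p gives p* = 96, q* = 650.
With the rebate, buyers effectively pay pb = ps − 15, where ps is the price sellers receive.
Demand in terms of ps becomes qd = 938 − 3(ps − 15) = 983 - 3ps. Setting this equal to supply: 983 - 3ps = -22 + 7ps, so ps = 100.5.
Buyers pay pb = 100.5 − 15 = 85.5; q' = -22 + 7·100.5 = 681.5.

q' = 681.5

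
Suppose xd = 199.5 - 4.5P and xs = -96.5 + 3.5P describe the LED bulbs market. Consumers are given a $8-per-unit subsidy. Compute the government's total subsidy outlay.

Pre-subsidy: 199.5 - 4.5P = -96.5 + 3.5P gives P* = 37, x* = 33.
With the rebate, buyers effectively pay Pb = Ps − 8, where Ps is the price sellers receive.
Demand in terms of Ps becomes xd = 199.5 − 4.5(Ps − 8) = 235.5 - 4.5Ps. Setting this equal to supply: 235.5 - 4.5Ps = -96.5 + 3.5Ps, so Ps = 41.5.
Buyers pay Pb = 41.5 − 8 = 33.5; x' = -96.5 + 3.5·41.5 = 48.75.
Government outlay = subsidy × quantity = 8 × 48.75 = 390.

Government cost = $390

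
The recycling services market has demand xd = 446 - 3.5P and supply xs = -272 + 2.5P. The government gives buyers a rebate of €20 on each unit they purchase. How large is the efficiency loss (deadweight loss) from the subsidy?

Deadweight loss = 875/3

Pre-subsidy: 446 - 3.5P = -272 + 2.5P gives P* = 359/3, x* = 163/6.
With the rebate, buyers effectively pay Pb = Ps − 20, where Ps is the price sellers receive.
Demand in terms of Ps becomes xd = 446 − 3.5(Ps − 20) = 516 - 3.5Ps. Setting this equal to supply: 516 - 3.5Ps = -272 + 2.5Ps, so Ps = 394/3.
Buyers pay Pb = 394/3 − 20 = 334/3; x' = -272 + 2.5·(394/3) = 169/3.
The subsidy expands output by 169/3 − 163/6 = 175/6 past the efficient level; on those units the gap between marginal cost and willingness to pay runs from 0 up to 20.
DWL = ½ × 20 × 175/6 = 875/3.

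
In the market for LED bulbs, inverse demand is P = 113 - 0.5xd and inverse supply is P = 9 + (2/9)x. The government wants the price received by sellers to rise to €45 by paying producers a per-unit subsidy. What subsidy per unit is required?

Required subsidy s = €13 per unit

At a seller price of 45, quantity supplied is -40.5 + 4.5·45 = 162.
Buyers absorb 162 only when they pay Pb = 113 − 0.5·162 = 32.
s = Ps − Pb = 45 − 32 = 13.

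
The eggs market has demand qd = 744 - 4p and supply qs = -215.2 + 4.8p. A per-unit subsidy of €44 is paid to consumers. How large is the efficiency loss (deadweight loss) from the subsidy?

Deadweight loss = €2112

Pre-subsidy: 744 - 4p = -215.2 + 4.8p gives p* = 109, q* = 308.
With the rebate, buyers effectively pay pb = ps − 44, where ps is the price sellers receive.
Demand in terms of ps becomes qd = 744 − 4(ps − 44) = 920 - 4ps. Setting this equal to supply: 920 - 4ps = -215.2 + 4.8ps, so ps = 129.
Buyers pay pb = 129 − 44 = 85; q' = -215.2 + 4.8·129 = 404.
The subsidy expands output by 404 − 308 = 96 past the efficient level; on those units the gap between marginal cost and willingness to pay runs from 0 up to 44.
DWL = ½ × 44 × 96 = 2112.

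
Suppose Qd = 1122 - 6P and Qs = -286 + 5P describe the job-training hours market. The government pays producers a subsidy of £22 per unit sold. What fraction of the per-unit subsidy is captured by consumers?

Pre-subsidy: 1122 - 6P = -286 + 5P gives P* = 128, Q* = 354.
With the subsidy, sellers receive Ps = Pb + 22 for each unit, where Pb is the price buyers pay.
Supply in terms of Pb becomes Qs = -286 + 5(Pb + 22) = -176 + 5Pb. Setting this equal to demand: 1122 - 6Pb = -176 + 5Pb, so Pb = 118.
Sellers receive Ps = 118 + 22 = 140; Q' = 1122 − 6·118 = 414.
Buyers' price falls by P* − Pb = 128 − 118 = 10; sellers' price rises by Ps − P* = 140 − 128 = 12.
So consumers capture 10/22 = 5/11 of each unit of subsidy.

Consumer share = 5/11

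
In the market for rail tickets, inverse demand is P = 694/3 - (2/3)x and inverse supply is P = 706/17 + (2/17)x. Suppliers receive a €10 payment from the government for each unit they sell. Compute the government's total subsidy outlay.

Pre-subsidy: 694/3 - (2/3)x = 706/17 + (2/17)x gives x* = 242 and P* = 70.
With the subsidy, sellers receive Ps = Pb + 10 for each unit, where Pb is the price buyers pay.
On the curves, Pb = 694/3 - (2/3)x and Ps = 706/17 + (2/17)x; the wedge Ps − Pb = 10 gives 706/17 + (2/17)x − (694/3 - (2/3)x) = 10, so x' = 254.75.
Then Pb = 694/3 − (2/3)·254.75 = 61.5 and Ps = 706/17 + (2/17)·254.75 = 71.5.
Government outlay = subsidy × quantity = 10 × 254.75 = 2547.5.

Government cost = €2547.5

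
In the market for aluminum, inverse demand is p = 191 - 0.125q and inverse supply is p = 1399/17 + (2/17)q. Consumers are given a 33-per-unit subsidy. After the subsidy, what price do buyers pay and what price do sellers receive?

Pre-subsidy: 191 - 0.125q = 1399/17 + (2/17)q gives q* = 448 and p* = 135.
With the rebate, buyers effectively pay pb = ps − 33, where ps is the price sellers receive.
On the curves, pb = 191 - 0.125q and ps = 1399/17 + (2/17)q; the wedge ps − pb = 33 gives 1399/17 + (2/17)q − (191 - 0.125q) = 33, so q' = 584.
Then pb = 191 − 0.125·584 = 118 and ps = 1399/17 + (2/17)·584 = 151.

Buyers pay 118; sellers receive 151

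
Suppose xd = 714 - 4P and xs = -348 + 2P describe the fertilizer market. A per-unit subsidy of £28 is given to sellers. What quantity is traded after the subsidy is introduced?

x' = 130/3

Pre-subsidy: 714 - 4P = -348 + 2P gives P* = 177, x* = 6.
With the subsidy, sellers receive Ps = Pb + 28 for each unit, where Pb is the price buyers pay.
Supply in terms of Pb becomes xs = -348 + 2(Pb + 28) = -292 + 2Pb. Setting this equal to demand: 714 - 4Pb = -292 + 2Pb, so Pb = 503/3.
Sellers receive Ps = 503/3 + 28 = 587/3; x' = 714 − 4·(503/3) = 130/3.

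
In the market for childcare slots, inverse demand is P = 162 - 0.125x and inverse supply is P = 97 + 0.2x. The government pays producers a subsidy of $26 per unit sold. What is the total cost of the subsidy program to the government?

Government cost = $7280

Pre-subsidy: 162 - 0.125x = 97 + 0.2x gives x* = 200 and P* = 137.
With the subsidy, sellers receive Ps = Pb + 26 for each unit, where Pb is the price buyers pay.
On the curves, Pb = 162 - 0.125x and Ps = 97 + 0.2x; the wedge Ps − Pb = 26 gives 97 + 0.2x − (162 - 0.125x) = 26, so x' = 280.
Then Pb = 162 − 0.125·280 = 127 and Ps = 97 + 0.2·280 = 153.
Government outlay = subsidy × quantity = 26 × 280 = 7280.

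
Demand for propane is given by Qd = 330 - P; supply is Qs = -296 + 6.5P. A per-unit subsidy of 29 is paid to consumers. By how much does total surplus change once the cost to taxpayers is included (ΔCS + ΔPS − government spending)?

Pre-subsidy: 330 - P = -296 + 6.5P gives P* = 1252/15, Q* = 3698/15.
With the rebate, buyers effectively pay Pb = Ps − 29, where Ps is the price sellers receive.
Demand in terms of Ps becomes Qd = 330 − 1(Ps − 29) = 359 - Ps. Setting this equal to supply: 359 - Ps = -296 + 6.5Ps, so Ps = 262/3.
Buyers pay Pb = 262/3 − 29 = 175/3; Q' = -296 + 6.5·(262/3) = 815/3.
ΔCS = ½(3698/15 + 815/3)(1252/15 − 175/3) = 976807/150; ΔPS = ½(3698/15 + 815/3)(262/3 − 1252/15) = 75139/75.
Government spending = 29 × 815/3 = 23635/3.
Net change = 976807/150 + 75139/75 − 23635/3 = -10933/30. The loss equals the DWL triangle ½·29·377/15.

Net change in total surplus = -10933/30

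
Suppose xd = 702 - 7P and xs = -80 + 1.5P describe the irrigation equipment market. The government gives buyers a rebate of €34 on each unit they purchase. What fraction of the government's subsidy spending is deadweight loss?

DWL / government spending = 0.21

Pre-subsidy: 702 - 7P = -80 + 1.5P gives P* = 92, x* = 58.
With the rebate, buyers effectively pay Pb = Ps − 34, where Ps is the price sellers receive.
Demand in terms of Ps becomes xd = 702 − 7(Ps − 34) = 940 - 7Ps. Setting this equal to supply: 940 - 7Ps = -80 + 1.5Ps, so Ps = 120.
Buyers pay Pb = 120 − 34 = 86; x' = -80 + 1.5·120 = 100.
ΔCS = ½(58 + 100)(92 − 86) = 474; ΔPS = ½(58 + 100)(120 − 92) = 2212.
Government spending = 34 × 100 = 3400.
DWL = ½ × 34 × (100 − 58) = 714; fraction = 714 / 3400 = 0.21.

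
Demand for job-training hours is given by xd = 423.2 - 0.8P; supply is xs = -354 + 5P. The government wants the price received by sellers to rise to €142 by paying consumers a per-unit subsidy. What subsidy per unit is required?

Required subsidy s = €58 per unit

At a seller price of 142, quantity supplied is -354 + 5·142 = 356.
Buyers absorb 356 only when they pay Pb with 423.2 − 0.8·Pb = 356, i.e. Pb = 84.
s = Ps − Pb = 142 − 84 = 58.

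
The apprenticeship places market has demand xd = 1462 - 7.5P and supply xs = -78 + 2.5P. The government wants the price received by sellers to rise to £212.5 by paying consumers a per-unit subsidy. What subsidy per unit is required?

At a seller price of 212.5, quantity supplied is -78 + 2.5·212.5 = 453.25.
Buyers absorb 453.25 only when they pay Pb with 1462 − 7.5·Pb = 453.25, i.e. Pb = 134.5.
s = Ps − Pb = 212.5 − 134.5 = 78.

Required subsidy s = £78 per unit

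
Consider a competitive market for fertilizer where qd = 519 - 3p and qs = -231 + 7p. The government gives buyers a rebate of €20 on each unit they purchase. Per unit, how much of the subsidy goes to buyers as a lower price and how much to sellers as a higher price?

Buyers gain €14 per unit; sellers gain €6 per unit

Pre-subsidy: 519 - 3p = -231 + 7p gives p* = 75, q* = 294.
With the rebate, buyers effectively pay pb = ps − 20, where ps is the price sellers receive.
Demand in terms of ps becomes qd = 519 − 3(ps − 20) = 579 - 3ps. Setting this equal to supply: 579 - 3ps = -231 + 7ps, so ps = 81.
Buyers pay pb = 81 − 20 = 61; q' = -231 + 7·81 = 336.
Buyers' price falls by p* − pb = 75 − 61 = 14; sellers' price rises by ps − p* = 81 − 75 = 6.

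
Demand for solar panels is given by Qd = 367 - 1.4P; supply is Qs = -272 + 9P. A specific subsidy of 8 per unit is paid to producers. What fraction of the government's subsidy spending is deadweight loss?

Pre-subsidy: 367 - 1.4P = -272 + 9P gives P* = 3195/52, Q* = 14611/52.
With the subsidy, sellers receive Ps = Pb + 8 for each unit, where Pb is the price buyers pay.
Supply in terms of Pb becomes Qs = -272 + 9(Pb + 8) = -200 + 9Pb. Setting this equal to demand: 367 - 1.4Pb = -200 + 9Pb, so Pb = 2835/52.
Sellers receive Ps = 2835/52 + 8 = 3251/52; Q' = 367 − 1.4·(2835/52) = 15115/52.
ΔCS = ½(14611/52 + 15115/52)(3195/52 − 2835/52) = 668835/338; ΔPS = ½(14611/52 + 15115/52)(3251/52 − 3195/52) = 104041/338.
Government spending = 8 × 15115/52 = 30230/13.
DWL = ½ × 8 × (15115/52 − 14611/52) = 504/13; fraction = (504/13) / (30230/13) = 252/15115.

DWL / government spending = 252/15115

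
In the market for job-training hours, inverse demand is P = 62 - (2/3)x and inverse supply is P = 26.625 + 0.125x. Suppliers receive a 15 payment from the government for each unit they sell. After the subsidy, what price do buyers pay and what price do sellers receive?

Pre-subsidy: 62 - (2/3)x = 26.625 + 0.125x gives x* = 849/19 and P* = 612/19.
With the subsidy, sellers receive Ps = Pb + 15 for each unit, where Pb is the price buyers pay.
On the curves, Pb = 62 - (2/3)x and Ps = 26.625 + 0.125x; the wedge Ps − Pb = 15 gives 26.625 + 0.125x − (62 - (2/3)x) = 15, so x' = 1209/19.
Then Pb = 62 − (2/3)·(1209/19) = 372/19 and Ps = 26.625 + 0.125·(1209/19) = 657/19.

Buyers pay 372/19; sellers receive 657/19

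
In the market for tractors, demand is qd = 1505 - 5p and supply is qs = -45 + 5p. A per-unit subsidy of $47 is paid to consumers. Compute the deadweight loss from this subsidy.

Deadweight loss = $2761.25

Pre-subsidy: 1505 - 5p = -45 + 5p gives p* = 155, q* = 730.
With the rebate, buyers effectively pay pb = ps − 47, where ps is the price sellers receive.
Demand in terms of ps becomes qd = 1505 − 5(ps − 47) = 1740 - 5ps. Setting this equal to supply: 1740 - 5ps = -45 + 5ps, so ps = 178.5.
Buyers pay pb = 178.5 − 47 = 131.5; q' = -45 + 5·178.5 = 847.5.
The subsidy expands output by 847.5 − 730 = 117.5 past the efficient level; on those units the gap between marginal cost and willingness to pay runs from 0 up to 47.
DWL = ½ × 47 × 117.5 = 2761.25.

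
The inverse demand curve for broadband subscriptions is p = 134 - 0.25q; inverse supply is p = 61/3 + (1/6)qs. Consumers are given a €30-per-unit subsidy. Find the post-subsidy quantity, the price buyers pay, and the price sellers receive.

q' = 344.8; buyers pay €47.8; sellers receive €77.8

Pre-subsidy: 134 - 0.25q = 61/3 + (1/6)q gives q* = 272.8 and p* = 65.8.
With the rebate, buyers effectively pay pb = ps − 30, where ps is the price sellers receive.
On the curves, pb = 134 - 0.25q and ps = 61/3 + (1/6)q; the wedge ps − pb = 30 gives 61/3 + (1/6)q − (134 - 0.25q) = 30, so q' = 344.8.
Then pb = 134 − 0.25·344.8 = 47.8 and ps = 61/3 + (1/6)·344.8 = 77.8.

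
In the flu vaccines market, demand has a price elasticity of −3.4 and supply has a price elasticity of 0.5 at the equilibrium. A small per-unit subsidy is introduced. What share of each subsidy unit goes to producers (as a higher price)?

Producer share = 34/39

For a small subsidy around the equilibrium, the benefit split depends on the relative slopes, which at a point are proportional to the elasticities.
Buyer share = εs/(εs + |εd|) = 0.5/(0.5 + 3.4) = 5/39; seller share = |εd|/(εs + |εd|) = 34/39.
So producers capture 34/39 of the subsidy.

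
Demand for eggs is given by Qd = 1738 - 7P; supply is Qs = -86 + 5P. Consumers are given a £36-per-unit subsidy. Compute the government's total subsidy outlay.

Government cost = £28044

Pre-subsidy: 1738 - 7P = -86 + 5P gives P* = 152, Q* = 674.
With the rebate, buyers effectively pay Pb = Ps − 36, where Ps is the price sellers receive.
Demand in terms of Ps becomes Qd = 1738 − 7(Ps − 36) = 1990 - 7Ps. Setting this equal to supply: 1990 - 7Ps = -86 + 5Ps, so Ps = 173.
Buyers pay Pb = 173 − 36 = 137; Q' = -86 + 5·173 = 779.
Government outlay = subsidy × quantity = 36 × 779 = 28044.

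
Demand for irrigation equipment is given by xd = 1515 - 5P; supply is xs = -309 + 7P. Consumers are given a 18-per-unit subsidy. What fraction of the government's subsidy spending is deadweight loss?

Pre-subsidy: 1515 - 5P = -309 + 7P gives P* = 152, x* = 755.
With the rebate, buyers effectively pay Pb = Ps − 18, where Ps is the price sellers receive.
Demand in terms of Ps becomes xd = 1515 − 5(Ps − 18) = 1605 - 5Ps. Setting this equal to supply: 1605 - 5Ps = -309 + 7Ps, so Ps = 159.5.
Buyers pay Pb = 159.5 − 18 = 141.5; x' = -309 + 7·159.5 = 807.5.
ΔCS = ½(755 + 807.5)(152 − 141.5) = 8203.125; ΔPS = ½(755 + 807.5)(159.5 − 152) = 5859.375.
Government spending = 18 × 807.5 = 14535.
DWL = ½ × 18 × (807.5 − 755) = 472.5; fraction = 472.5 / 14535 = 21/646.

DWL / government spending = 21/646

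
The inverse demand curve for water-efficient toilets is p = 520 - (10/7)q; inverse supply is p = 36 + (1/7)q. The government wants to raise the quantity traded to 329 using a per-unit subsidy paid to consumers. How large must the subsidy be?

Required subsidy s = 33 per unit

At q = 329, from the demand curve buyers pay pb = 520 − (10/7)·329 = 50; from the supply curve sellers need ps = 36 + (1/7)·329 = 83.
The subsidy must fill the gap: s = ps − pb = 83 − 50 = 33.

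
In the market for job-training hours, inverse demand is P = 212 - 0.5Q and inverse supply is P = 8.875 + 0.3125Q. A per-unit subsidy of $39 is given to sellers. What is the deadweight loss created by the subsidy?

Deadweight loss = $936

Pre-subsidy: 212 - 0.5Q = 8.875 + 0.3125Q gives Q* = 250 and P* = 87.
With the subsidy, sellers receive Ps = Pb + 39 for each unit, where Pb is the price buyers pay.
On the curves, Pb = 212 - 0.5Q and Ps = 8.875 + 0.3125Q; the wedge Ps − Pb = 39 gives 8.875 + 0.3125Q − (212 - 0.5Q) = 39, so Q' = 298.
Then Pb = 212 − 0.5·298 = 63 and Ps = 8.875 + 0.3125·298 = 102.
The subsidy expands output by 298 − 250 = 48 past the efficient level; on those units the gap between marginal cost and willingness to pay runs from 0 up to 39.
DWL = ½ × 39 × 48 = 936.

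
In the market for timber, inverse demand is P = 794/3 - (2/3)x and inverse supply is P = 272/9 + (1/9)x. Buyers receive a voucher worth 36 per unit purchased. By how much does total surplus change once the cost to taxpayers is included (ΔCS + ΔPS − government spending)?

Net change in total surplus = -5832/7

Pre-subsidy: 794/3 - (2/3)x = 272/9 + (1/9)x gives x* = 2110/7 and P* = 446/7.
With the rebate, buyers effectively pay Pb = Ps − 36, where Ps is the price sellers receive.
On the curves, Pb = 794/3 - (2/3)x and Ps = 272/9 + (1/9)x; the wedge Ps − Pb = 36 gives 272/9 + (1/9)x − (794/3 - (2/3)x) = 36, so x' = 2434/7.
Then Pb = 794/3 − (2/3)·(2434/7) = 230/7 and Ps = 272/9 + (1/9)·(2434/7) = 482/7.
ΔCS = ½(2110/7 + 2434/7)(446/7 − 230/7) = 490752/49; ΔPS = ½(2110/7 + 2434/7)(482/7 − 446/7) = 81792/49.
Government spending = 36 × 2434/7 = 87624/7.
Net change = 490752/49 + 81792/49 − 87624/7 = -5832/7. The loss equals the DWL triangle ½·36·324/7.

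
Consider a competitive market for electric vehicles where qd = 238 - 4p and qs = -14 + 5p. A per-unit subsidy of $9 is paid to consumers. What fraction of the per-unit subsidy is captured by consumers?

Consumer share = 5/9

Pre-subsidy: 238 - 4p = -14 + 5p gives p* = 28, q* = 126.
With the rebate, buyers effectively pay pb = ps − 9, where ps is the price sellers receive.
Demand in terms of ps becomes qd = 238 − 4(ps − 9) = 274 - 4ps. Setting this equal to supply: 274 - 4ps = -14 + 5ps, so ps = 32.
Buyers pay pb = 32 − 9 = 23; q' = -14 + 5·32 = 146.
Buyers' price falls by p* − pb = 28 − 23 = 5; sellers' price rises by ps − p* = 32 − 28 = 4.
So consumers capture 5/9 = 5/9 of each unit of subsidy.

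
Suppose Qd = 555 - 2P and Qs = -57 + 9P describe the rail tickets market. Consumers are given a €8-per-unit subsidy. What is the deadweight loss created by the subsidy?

Deadweight loss = 576/11

Pre-subsidy: 555 - 2P = -57 + 9P gives P* = 612/11, Q* = 4881/11.
With the rebate, buyers effectively pay Pb = Ps − 8, where Ps is the price sellers receive.
Demand in terms of Ps becomes Qd = 555 − 2(Ps − 8) = 571 - 2Ps. Setting this equal to supply: 571 - 2Ps = -57 + 9Ps, so Ps = 628/11.
Buyers pay Pb = 628/11 − 8 = 540/11; Q' = -57 + 9·(628/11) = 5025/11.
The subsidy expands output by 5025/11 − 4881/11 = 144/11 past the efficient level; on those units the gap between marginal cost and willingness to pay runs from 0 up to 8.
DWL = ½ × 8 × 144/11 = 576/11.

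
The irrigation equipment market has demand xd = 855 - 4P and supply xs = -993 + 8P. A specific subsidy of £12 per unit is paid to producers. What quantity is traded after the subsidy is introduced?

Pre-subsidy: 855 - 4P = -993 + 8P gives P* = 154, x* = 239.
With the subsidy, sellers receive Ps = Pb + 12 for each unit, where Pb is the price buyers pay.
Supply in terms of Pb becomes xs = -993 + 8(Pb + 12) = -897 + 8Pb. Setting this equal to demand: 855 - 4Pb = -897 + 8Pb, so Pb = 146.
Sellers receive Ps = 146 + 12 = 158; x' = 855 − 4·146 = 271.

x' = 271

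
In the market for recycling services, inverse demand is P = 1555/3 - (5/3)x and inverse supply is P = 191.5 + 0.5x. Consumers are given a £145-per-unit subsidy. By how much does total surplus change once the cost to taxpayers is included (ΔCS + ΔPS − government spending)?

Pre-subsidy: 1555/3 - (5/3)x = 191.5 + 0.5x gives x* = 1961/13 and P* = 3470/13.
With the rebate, buyers effectively pay Pb = Ps − 145, where Ps is the price sellers receive.
On the curves, Pb = 1555/3 - (5/3)x and Ps = 191.5 + 0.5x; the wedge Ps − Pb = 145 gives 191.5 + 0.5x − (1555/3 - (5/3)x) = 145, so x' = 2831/13.
Then Pb = 1555/3 − (5/3)·(2831/13) = 2020/13 and Ps = 191.5 + 0.5·(2831/13) = 3905/13.
ΔCS = ½(1961/13 + 2831/13)(3470/13 − 2020/13) = 3474200/169; ΔPS = ½(1961/13 + 2831/13)(3905/13 − 3470/13) = 1042260/169.
Government spending = 145 × 2831/13 = 410495/13.
Net change = 3474200/169 + 1042260/169 − 410495/13 = -63075/13. The loss equals the DWL triangle ½·145·870/13.

Net change in total surplus = -63075/13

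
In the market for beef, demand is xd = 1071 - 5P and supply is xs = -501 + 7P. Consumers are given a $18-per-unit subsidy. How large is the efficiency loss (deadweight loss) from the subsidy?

Pre-subsidy: 1071 - 5P = -501 + 7P gives P* = 131, x* = 416.
With the rebate, buyers effectively pay Pb = Ps − 18, where Ps is the price sellers receive.
Demand in terms of Ps becomes xd = 1071 − 5(Ps − 18) = 1161 - 5Ps. Setting this equal to supply: 1161 - 5Ps = -501 + 7Ps, so Ps = 138.5.
Buyers pay Pb = 138.5 − 18 = 120.5; x' = -501 + 7·138.5 = 468.5.
The subsidy expands output by 468.5 − 416 = 52.5 past the efficient level; on those units the gap between marginal cost and willingness to pay runs from 0 up to 18.
DWL = ½ × 18 × 52.5 = 472.5.

Deadweight loss = $472.5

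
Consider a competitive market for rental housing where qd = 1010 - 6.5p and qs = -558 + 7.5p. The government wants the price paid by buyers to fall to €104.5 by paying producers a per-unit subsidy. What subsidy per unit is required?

Required subsidy s = €14 per unit

At a buyer price of 104.5, quantity demanded is 1010 − 6.5·104.5 = 330.75.
Sellers supply 330.75 only when they receive ps with -558 + 7.5·ps = 330.75, i.e. ps = 118.5.
s = ps − pb = 118.5 − 104.5 = 14.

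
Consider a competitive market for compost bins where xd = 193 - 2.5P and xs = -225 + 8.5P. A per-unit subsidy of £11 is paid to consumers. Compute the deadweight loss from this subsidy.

Deadweight loss = £116.875

Pre-subsidy: 193 - 2.5P = -225 + 8.5P gives P* = 38, x* = 98.
With the rebate, buyers effectively pay Pb = Ps − 11, where Ps is the price sellers receive.
Demand in terms of Ps becomes xd = 193 − 2.5(Ps − 11) = 220.5 - 2.5Ps. Setting this equal to supply: 220.5 - 2.5Ps = -225 + 8.5Ps, so Ps = 40.5.
Buyers pay Pb = 40.5 − 11 = 29.5; x' = -225 + 8.5·40.5 = 119.25.
The subsidy expands output by 119.25 − 98 = 21.25 past the efficient level; on those units the gap between marginal cost and willingness to pay runs from 0 up to 11.
DWL = ½ × 11 × 21.25 = 116.875.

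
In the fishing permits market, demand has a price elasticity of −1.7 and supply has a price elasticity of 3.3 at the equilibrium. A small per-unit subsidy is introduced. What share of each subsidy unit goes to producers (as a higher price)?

For a small subsidy around the equilibrium, the benefit split depends on the relative slopes, which at a point are proportional to the elasticities.
Buyer share = εs/(εs + |εd|) = 3.3/(3.3 + 1.7) = 0.66; seller share = |εd|/(εs + |εd|) = 0.34.
So producers capture 0.34 of the subsidy.

Producer share = 0.34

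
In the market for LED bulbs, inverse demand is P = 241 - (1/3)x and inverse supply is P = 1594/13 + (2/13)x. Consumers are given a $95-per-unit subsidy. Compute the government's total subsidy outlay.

Pre-subsidy: 241 - (1/3)x = 1594/13 + (2/13)x gives x* = 243 and P* = 160.
With the rebate, buyers effectively pay Pb = Ps − 95, where Ps is the price sellers receive.
On the curves, Pb = 241 - (1/3)x and Ps = 1594/13 + (2/13)x; the wedge Ps − Pb = 95 gives 1594/13 + (2/13)x − (241 - (1/3)x) = 95, so x' = 438.
Then Pb = 241 − (1/3)·438 = 95 and Ps = 1594/13 + (2/13)·438 = 190.
Government outlay = subsidy × quantity = 95 × 438 = 41610.

Government cost = $41610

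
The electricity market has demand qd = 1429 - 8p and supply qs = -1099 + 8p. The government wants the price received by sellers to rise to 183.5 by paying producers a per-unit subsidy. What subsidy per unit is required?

At a seller price of 183.5, quantity supplied is -1099 + 8·183.5 = 369.
Buyers absorb 369 only when they pay pb with 1429 − 8·pb = 369, i.e. pb = 132.5.
s = ps − pb = 183.5 − 132.5 = 51.

Required subsidy s = 51 per unit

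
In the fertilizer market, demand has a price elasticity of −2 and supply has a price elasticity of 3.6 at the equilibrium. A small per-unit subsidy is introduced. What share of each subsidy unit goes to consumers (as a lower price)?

For a small subsidy around the equilibrium, the benefit split depends on the relative slopes, which at a point are proportional to the elasticities.
Buyer share = εs/(εs + |εd|) = 3.6/(3.6 + 2) = 9/14; seller share = |εd|/(εs + |εd|) = 5/14.

Consumer share = 9/14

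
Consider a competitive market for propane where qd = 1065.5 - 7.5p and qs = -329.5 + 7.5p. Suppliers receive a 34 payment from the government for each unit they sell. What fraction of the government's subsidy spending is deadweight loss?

Pre-subsidy: 1065.5 - 7.5p = -329.5 + 7.5p gives p* = 93, q* = 368.
With the subsidy, sellers receive ps = pb + 34 for each unit, where pb is the price buyers pay.
Supply in terms of pb becomes qs = -329.5 + 7.5(pb + 34) = -74.5 + 7.5pb. Setting this equal to demand: 1065.5 - 7.5pb = -74.5 + 7.5pb, so pb = 76.
Sellers receive ps = 76 + 34 = 110; q' = 1065.5 − 7.5·76 = 495.5.
ΔCS = ½(368 + 495.5)(93 − 76) = 7339.75; ΔPS = ½(368 + 495.5)(110 − 93) = 7339.75.
Government spending = 34 × 495.5 = 16847.
DWL = ½ × 34 × (495.5 − 368) = 2167.5; fraction = 2167.5 / 16847 = 255/1982.

DWL / government spending = 255/1982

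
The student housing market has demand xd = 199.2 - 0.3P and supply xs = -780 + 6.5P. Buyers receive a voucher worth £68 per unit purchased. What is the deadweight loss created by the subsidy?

Pre-subsidy: 199.2 - 0.3P = -780 + 6.5P gives P* = 144, x* = 156.
With the rebate, buyers effectively pay Pb = Ps − 68, where Ps is the price sellers receive.
Demand in terms of Ps becomes xd = 199.2 − 0.3(Ps − 68) = 219.6 - 0.3Ps. Setting this equal to supply: 219.6 - 0.3Ps = -780 + 6.5Ps, so Ps = 147.
Buyers pay Pb = 147 − 68 = 79; x' = -780 + 6.5·147 = 175.5.
The subsidy expands output by 175.5 − 156 = 19.5 past the efficient level; on those units the gap between marginal cost and willingness to pay runs from 0 up to 68.
DWL = ½ × 68 × 19.5 = 663.

Deadweight loss = £663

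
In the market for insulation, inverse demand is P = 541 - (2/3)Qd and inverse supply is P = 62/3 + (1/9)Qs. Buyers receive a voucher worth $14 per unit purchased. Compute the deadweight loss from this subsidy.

Pre-subsidy: 541 - (2/3)Q = 62/3 + (1/9)Q gives Q* = 669 and P* = 95.
With the rebate, buyers effectively pay Pb = Ps − 14, where Ps is the price sellers receive.
On the curves, Pb = 541 - (2/3)Q and Ps = 62/3 + (1/9)Q; the wedge Ps − Pb = 14 gives 62/3 + (1/9)Q − (541 - (2/3)Q) = 14, so Q' = 687.
Then Pb = 541 − (2/3)·687 = 83 and Ps = 62/3 + (1/9)·687 = 97.
The subsidy expands output by 687 − 669 = 18 past the efficient level; on those units the gap between marginal cost and willingness to pay runs from 0 up to 14.
DWL = ½ × 14 × 18 = 126.

Deadweight loss = $126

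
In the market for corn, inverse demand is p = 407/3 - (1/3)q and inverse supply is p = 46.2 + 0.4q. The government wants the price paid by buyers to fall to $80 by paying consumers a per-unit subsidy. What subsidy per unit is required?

At a buyer price of 80, quantity demanded is 407 − 3·80 = 167.
Sellers supply 167 only when they receive ps = 46.2 + 0.4·167 = 113.
s = ps − pb = 113 − 80 = 33.

Required subsidy s = $33 per unit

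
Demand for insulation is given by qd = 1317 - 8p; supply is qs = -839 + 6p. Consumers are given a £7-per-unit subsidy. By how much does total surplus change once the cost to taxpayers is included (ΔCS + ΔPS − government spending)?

Net change in total surplus = -£84

Pre-subsidy: 1317 - 8p = -839 + 6p gives p* = 154, q* = 85.
With the rebate, buyers effectively pay pb = ps − 7, where ps is the price sellers receive.
Demand in terms of ps becomes qd = 1317 − 8(ps − 7) = 1373 - 8ps. Setting this equal to supply: 1373 - 8ps = -839 + 6ps, so ps = 158.
Buyers pay pb = 158 − 7 = 151; q' = -839 + 6·158 = 109.
ΔCS = ½(85 + 109)(154 − 151) = 291; ΔPS = ½(85 + 109)(158 − 154) = 388.
Government spending = 7 × 109 = 763.
Net change = 291 + 388 − 763 = -84. The loss equals the DWL triangle ½·7·24.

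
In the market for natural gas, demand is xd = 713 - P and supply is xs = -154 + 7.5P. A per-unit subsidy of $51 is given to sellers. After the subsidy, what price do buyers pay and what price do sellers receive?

Pre-subsidy: 713 - P = -154 + 7.5P gives P* = 102, x* = 611.
With the subsidy, sellers receive Ps = Pb + 51 for each unit, where Pb is the price buyers pay.
Supply in terms of Pb becomes xs = -154 + 7.5(Pb + 51) = 228.5 + 7.5Pb. Setting this equal to demand: 713 - Pb = 228.5 + 7.5Pb, so Pb = 57.
Sellers receive Ps = 57 + 51 = 108; x' = 713 − 1·57 = 656.

Buyers pay $57; sellers receive $108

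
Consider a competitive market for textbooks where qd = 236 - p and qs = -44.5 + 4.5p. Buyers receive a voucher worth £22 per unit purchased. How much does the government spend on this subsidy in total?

Pre-subsidy: 236 - p = -44.5 + 4.5p gives p* = 51, q* = 185.
With the rebate, buyers effectively pay pb = ps − 22, where ps is the price sellers receive.
Demand in terms of ps becomes qd = 236 − 1(ps − 22) = 258 - ps. Setting this equal to supply: 258 - ps = -44.5 + 4.5ps, so ps = 55.
Buyers pay pb = 55 − 22 = 33; q' = -44.5 + 4.5·55 = 203.
Government outlay = subsidy × quantity = 22 × 203 = 4466.

Government cost = £4466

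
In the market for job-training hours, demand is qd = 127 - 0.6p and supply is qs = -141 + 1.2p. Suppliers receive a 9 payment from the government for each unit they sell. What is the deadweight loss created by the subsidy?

Deadweight loss = 16.2

Pre-subsidy: 127 - 0.6p = -141 + 1.2p gives p* = 1340/9, q* = 113/3.
With the subsidy, sellers receive ps = pb + 9 for each unit, where pb is the price buyers pay.
Supply in terms of pb becomes qs = -141 + 1.2(pb + 9) = -130.2 + 1.2pb. Setting this equal to demand: 127 - 0.6pb = -130.2 + 1.2pb, so pb = 1286/9.
Sellers receive ps = 1286/9 + 9 = 1367/9; q' = 127 − 0.6·(1286/9) = 619/15.
The subsidy expands output by 619/15 − 113/3 = 3.6 past the efficient level; on those units the gap between marginal cost and willingness to pay runs from 0 up to 9.
DWL = ½ × 9 × 3.6 = 16.2.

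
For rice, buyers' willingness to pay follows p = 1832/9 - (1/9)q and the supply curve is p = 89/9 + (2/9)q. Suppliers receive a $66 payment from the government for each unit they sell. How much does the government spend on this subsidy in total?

Government cost = $51414

Pre-subsidy: 1832/9 - (1/9)q = 89/9 + (2/9)q gives q* = 581 and p* = 139.
With the subsidy, sellers receive ps = pb + 66 for each unit, where pb is the price buyers pay.
On the curves, pb = 1832/9 - (1/9)q and ps = 89/9 + (2/9)q; the wedge ps − pb = 66 gives 89/9 + (2/9)q − (1832/9 - (1/9)q) = 66, so q' = 779.
Then pb = 1832/9 − (1/9)·779 = 117 and ps = 89/9 + (2/9)·779 = 183.
Government outlay = subsidy × quantity = 66 × 779 = 51414.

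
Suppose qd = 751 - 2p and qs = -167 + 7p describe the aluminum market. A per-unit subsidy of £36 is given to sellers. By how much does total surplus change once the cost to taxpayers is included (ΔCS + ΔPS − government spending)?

Net change in total surplus = -£1008

Pre-subsidy: 751 - 2p = -167 + 7p gives p* = 102, q* = 547.
With the subsidy, sellers receive ps = pb + 36 for each unit, where pb is the price buyers pay.
Supply in terms of pb becomes qs = -167 + 7(pb + 36) = 85 + 7pb. Setting this equal to demand: 751 - 2pb = 85 + 7pb, so pb = 74.
Sellers receive ps = 74 + 36 = 110; q' = 751 − 2·74 = 603.
ΔCS = ½(547 + 603)(102 − 74) = 16100; ΔPS = ½(547 + 603)(110 − 102) = 4600.
Government spending = 36 × 603 = 21708.
Net change = 16100 + 4600 − 21708 = -1008. The loss equals the DWL triangle ½·36·56.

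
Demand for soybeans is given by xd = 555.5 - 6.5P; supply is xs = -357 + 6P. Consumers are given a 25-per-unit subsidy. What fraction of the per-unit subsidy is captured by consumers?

Pre-subsidy: 555.5 - 6.5P = -357 + 6P gives P* = 73, x* = 81.
With the rebate, buyers effectively pay Pb = Ps − 25, where Ps is the price sellers receive.
Demand in terms of Ps becomes xd = 555.5 − 6.5(Ps − 25) = 718 - 6.5Ps. Setting this equal to supply: 718 - 6.5Ps = -357 + 6Ps, so Ps = 86.
Buyers pay Pb = 86 − 25 = 61; x' = -357 + 6·86 = 159.
Buyers' price falls by P* − Pb = 73 − 61 = 12; sellers' price rises by Ps − P* = 86 − 73 = 13.
So consumers capture 12/25 = 0.48 of each unit of subsidy.

Consumer share = 0.48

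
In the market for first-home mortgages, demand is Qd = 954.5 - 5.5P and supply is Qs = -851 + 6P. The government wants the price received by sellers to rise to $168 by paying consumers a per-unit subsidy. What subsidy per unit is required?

Required subsidy s = $23 per unit

At a seller price of 168, quantity supplied is -851 + 6·168 = 157.
Buyers absorb 157 only when they pay Pb with 954.5 − 5.5·Pb = 157, i.e. Pb = 145.
s = Ps − Pb = 168 − 145 = 23.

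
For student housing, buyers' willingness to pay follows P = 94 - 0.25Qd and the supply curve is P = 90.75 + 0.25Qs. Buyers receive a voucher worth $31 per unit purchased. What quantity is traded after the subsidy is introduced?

Q' = 68.5

Pre-subsidy: 94 - 0.25Q = 90.75 + 0.25Q gives Q* = 6.5 and P* = 92.375.
With the rebate, buyers effectively pay Pb = Ps − 31, where Ps is the price sellers receive.
On the curves, Pb = 94 - 0.25Q and Ps = 90.75 + 0.25Q; the wedge Ps − Pb = 31 gives 90.75 + 0.25Q − (94 - 0.25Q) = 31, so Q' = 68.5.
Then Pb = 94 − 0.25·68.5 = 76.875 and Ps = 90.75 + 0.25·68.5 = 107.875.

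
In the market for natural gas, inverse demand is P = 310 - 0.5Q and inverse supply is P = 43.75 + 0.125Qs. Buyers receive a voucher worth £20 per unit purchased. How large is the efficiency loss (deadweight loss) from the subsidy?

Deadweight loss = £320

Pre-subsidy: 310 - 0.5Q = 43.75 + 0.125Q gives Q* = 426 and P* = 97.
With the rebate, buyers effectively pay Pb = Ps − 20, where Ps is the price sellers receive.
On the curves, Pb = 310 - 0.5Q and Ps = 43.75 + 0.125Q; the wedge Ps − Pb = 20 gives 43.75 + 0.125Q − (310 - 0.5Q) = 20, so Q' = 458.
Then Pb = 310 − 0.5·458 = 81 and Ps = 43.75 + 0.125·458 = 101.
The subsidy expands output by 458 − 426 = 32 past the efficient level; on those units the gap between marginal cost and willingness to pay runs from 0 up to 20.
DWL = ½ × 20 × 32 = 320.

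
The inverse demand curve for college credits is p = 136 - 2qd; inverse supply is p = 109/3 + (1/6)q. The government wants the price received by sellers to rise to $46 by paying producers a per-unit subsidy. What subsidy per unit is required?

At a seller price of 46, quantity supplied is -218 + 6·46 = 58.
Buyers absorb 58 only when they pay pb = 136 − 2·58 = 20.
s = ps − pb = 46 − 20 = 26.

Required subsidy s = $26 per unit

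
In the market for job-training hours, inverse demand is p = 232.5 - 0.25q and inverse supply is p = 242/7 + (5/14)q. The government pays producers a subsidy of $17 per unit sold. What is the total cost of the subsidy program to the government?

Government cost = $6018

Pre-subsidy: 232.5 - 0.25q = 242/7 + (5/14)q gives q* = 326 and p* = 151.
With the subsidy, sellers receive ps = pb + 17 for each unit, where pb is the price buyers pay.
On the curves, pb = 232.5 - 0.25q and ps = 242/7 + (5/14)q; the wedge ps − pb = 17 gives 242/7 + (5/14)q − (232.5 - 0.25q) = 17, so q' = 354.
Then pb = 232.5 − 0.25·354 = 144 and ps = 242/7 + (5/14)·354 = 161.
Government outlay = subsidy × quantity = 17 × 354 = 6018.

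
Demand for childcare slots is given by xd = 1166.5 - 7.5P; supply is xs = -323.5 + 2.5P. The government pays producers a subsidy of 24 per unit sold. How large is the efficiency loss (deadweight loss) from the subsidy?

Deadweight loss = 540

Pre-subsidy: 1166.5 - 7.5P = -323.5 + 2.5P gives P* = 149, x* = 49.
With the subsidy, sellers receive Ps = Pb + 24 for each unit, where Pb is the price buyers pay.
Supply in terms of Pb becomes xs = -323.5 + 2.5(Pb + 24) = -263.5 + 2.5Pb. Setting this equal to demand: 1166.5 - 7.5Pb = -263.5 + 2.5Pb, so Pb = 143.
Sellers receive Ps = 143 + 24 = 167; x' = 1166.5 − 7.5·143 = 94.
The subsidy expands output by 94 − 49 = 45 past the efficient level; on those units the gap between marginal cost and willingness to pay runs from 0 up to 24.
DWL = ½ × 24 × 45 = 540.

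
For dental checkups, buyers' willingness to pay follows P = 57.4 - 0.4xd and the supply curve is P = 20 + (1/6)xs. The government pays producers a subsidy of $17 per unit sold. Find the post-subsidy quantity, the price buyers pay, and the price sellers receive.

Pre-subsidy: 57.4 - 0.4x = 20 + (1/6)x gives x* = 66 and P* = 31.
With the subsidy, sellers receive Ps = Pb + 17 for each unit, where Pb is the price buyers pay.
On the curves, Pb = 57.4 - 0.4x and Ps = 20 + (1/6)x; the wedge Ps − Pb = 17 gives 20 + (1/6)x − (57.4 - 0.4x) = 17, so x' = 96.
Then Pb = 57.4 − 0.4·96 = 19 and Ps = 20 + (1/6)·96 = 36.

x' = 96; buyers pay $19; sellers receive $36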